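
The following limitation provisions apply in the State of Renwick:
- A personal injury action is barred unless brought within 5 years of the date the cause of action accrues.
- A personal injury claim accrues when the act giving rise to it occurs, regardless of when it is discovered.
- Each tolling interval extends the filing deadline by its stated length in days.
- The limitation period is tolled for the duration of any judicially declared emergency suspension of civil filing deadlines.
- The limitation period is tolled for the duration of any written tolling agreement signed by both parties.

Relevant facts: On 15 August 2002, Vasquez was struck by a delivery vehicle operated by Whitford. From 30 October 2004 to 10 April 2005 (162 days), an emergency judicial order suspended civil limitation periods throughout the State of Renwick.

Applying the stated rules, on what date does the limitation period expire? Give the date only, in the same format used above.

24 January 2008

The cause of action accrued on 15 August 2002, the date of the act.
The untolled deadline — 5 years after 15 August 2002 — is 15 August 2007.
The period was tolled for 162 days by the emergency suspension of filing deadlines (30 October 2004 to 10 April 2005), pushing the deadline to 24 January 2008.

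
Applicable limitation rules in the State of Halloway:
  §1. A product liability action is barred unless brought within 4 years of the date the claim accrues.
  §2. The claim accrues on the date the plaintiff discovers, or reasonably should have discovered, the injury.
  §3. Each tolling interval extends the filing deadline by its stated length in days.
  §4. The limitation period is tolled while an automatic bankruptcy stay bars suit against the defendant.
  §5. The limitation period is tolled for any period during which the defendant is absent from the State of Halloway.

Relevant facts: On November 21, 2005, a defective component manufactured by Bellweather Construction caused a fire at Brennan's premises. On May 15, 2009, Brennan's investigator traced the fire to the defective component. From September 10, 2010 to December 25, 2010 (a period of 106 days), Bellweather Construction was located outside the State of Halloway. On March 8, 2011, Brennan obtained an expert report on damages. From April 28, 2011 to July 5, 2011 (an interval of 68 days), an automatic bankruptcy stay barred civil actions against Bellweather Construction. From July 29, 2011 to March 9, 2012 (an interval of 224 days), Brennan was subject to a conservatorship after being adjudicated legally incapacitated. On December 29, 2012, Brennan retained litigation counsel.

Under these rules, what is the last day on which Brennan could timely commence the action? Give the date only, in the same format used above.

Accrual is tied to discovery, so the period began on May 15, 2009 rather than on November 21, 2005 when the act occurred.
Adding the 4 years base period to May 15, 2009 gives a deadline of May 15, 2013, before any tolling.
Because the defendant's absence from the jurisdiction ran from September 10, 2010 to December 25, 2010, the deadline is extended by 106 days to August 29, 2013.
The automatic bankruptcy stay from April 28, 2011 to July 5, 2011 tolled the period for 68 days, extending the deadline to November 5, 2013.
Although the plaintiff's incapacity ran from July 29, 2011 to March 9, 2012, the stated rules do not make that a tolling event, so it is disregarded.
The other events in the timeline have no effect on the limitation period under the stated rules.

November 5, 2013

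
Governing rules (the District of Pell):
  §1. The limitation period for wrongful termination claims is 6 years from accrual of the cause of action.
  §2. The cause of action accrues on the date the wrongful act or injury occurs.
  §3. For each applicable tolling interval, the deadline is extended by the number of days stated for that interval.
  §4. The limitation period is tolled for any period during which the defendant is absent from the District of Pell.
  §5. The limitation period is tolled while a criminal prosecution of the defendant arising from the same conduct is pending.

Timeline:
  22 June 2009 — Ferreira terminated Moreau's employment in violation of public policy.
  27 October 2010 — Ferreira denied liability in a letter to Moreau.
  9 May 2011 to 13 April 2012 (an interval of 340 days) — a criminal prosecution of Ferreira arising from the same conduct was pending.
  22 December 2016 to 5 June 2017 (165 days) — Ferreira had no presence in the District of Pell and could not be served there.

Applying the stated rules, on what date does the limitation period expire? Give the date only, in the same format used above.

27 May 2016

The claim accrued on 22 June 2009, when the wrongful act occurred.
The untolled deadline — 6 years after 22 June 2009 — is 22 June 2015.
The pending criminal prosecution from 9 May 2011 to 13 April 2012 tolled the period for 340 days, extending the deadline to 27 May 2016.
By the time the defendant's absence from the jurisdiction began on 22 December 2016, the limitation period had already expired on 27 May 2016; that interval cannot revive it.
Nothing else in the chronology tolls or restarts the period.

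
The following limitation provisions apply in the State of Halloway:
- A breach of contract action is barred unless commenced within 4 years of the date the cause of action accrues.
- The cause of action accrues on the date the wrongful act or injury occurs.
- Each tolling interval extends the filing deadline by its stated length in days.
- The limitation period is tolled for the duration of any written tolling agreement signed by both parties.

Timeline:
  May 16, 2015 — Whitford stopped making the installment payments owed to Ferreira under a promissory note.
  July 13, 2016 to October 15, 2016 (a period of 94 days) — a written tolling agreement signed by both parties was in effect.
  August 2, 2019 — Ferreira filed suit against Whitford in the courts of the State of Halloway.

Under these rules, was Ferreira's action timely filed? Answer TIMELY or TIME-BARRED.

TIMELY

The cause of action accrued on May 16, 2015, the date of the act.
Adding the 4 years base period to May 16, 2015 gives a deadline of May 16, 2019, before any tolling.
Because the written tolling agreement ran from July 13, 2016 to October 15, 2016, the deadline is extended by 94 days to August 18, 2019.
The August 2, 2019 filing precedes the August 18, 2019 deadline; the claim is timely.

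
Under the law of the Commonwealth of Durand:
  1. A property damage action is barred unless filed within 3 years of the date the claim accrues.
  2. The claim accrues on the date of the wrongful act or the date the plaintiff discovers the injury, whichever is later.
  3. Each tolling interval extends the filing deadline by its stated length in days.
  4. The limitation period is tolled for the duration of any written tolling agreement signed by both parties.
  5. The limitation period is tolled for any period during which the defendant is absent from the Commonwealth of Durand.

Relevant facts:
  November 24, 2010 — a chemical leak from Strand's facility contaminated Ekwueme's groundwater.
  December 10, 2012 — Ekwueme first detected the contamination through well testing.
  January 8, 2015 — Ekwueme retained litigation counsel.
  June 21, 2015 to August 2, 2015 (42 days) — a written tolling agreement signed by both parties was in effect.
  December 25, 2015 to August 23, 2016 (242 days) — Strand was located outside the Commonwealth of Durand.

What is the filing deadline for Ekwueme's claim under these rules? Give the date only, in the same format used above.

September 19, 2016

The claim accrued on December 10, 2012 — the later of the November 24, 2010 act and the December 10, 2012 discovery.
Adding the 3 years base period to December 10, 2012 gives a deadline of December 10, 2015, before any tolling.
The written tolling agreement from June 21, 2015 to August 2, 2015 tolled the period for 42 days, extending the deadline to January 21, 2016.
Because the defendant's absence from the jurisdiction ran from December 25, 2015 to August 23, 2016, the deadline is extended by 242 days to September 19, 2016.
Nothing else in the chronology tolls or restarts the period.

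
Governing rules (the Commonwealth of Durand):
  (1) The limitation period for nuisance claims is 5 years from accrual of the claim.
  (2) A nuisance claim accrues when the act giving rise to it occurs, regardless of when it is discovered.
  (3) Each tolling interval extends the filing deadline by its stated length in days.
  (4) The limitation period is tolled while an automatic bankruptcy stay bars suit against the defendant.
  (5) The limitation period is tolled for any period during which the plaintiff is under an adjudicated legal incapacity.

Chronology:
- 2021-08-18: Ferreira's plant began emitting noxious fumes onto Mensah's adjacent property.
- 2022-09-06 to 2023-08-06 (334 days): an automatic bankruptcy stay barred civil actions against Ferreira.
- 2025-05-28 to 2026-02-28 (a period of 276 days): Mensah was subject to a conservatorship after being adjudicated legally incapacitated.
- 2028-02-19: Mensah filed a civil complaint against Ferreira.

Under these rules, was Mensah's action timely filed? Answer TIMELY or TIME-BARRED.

The claim accrued on 2021-08-18, the date of the act.
The untolled deadline — 5 years after 2021-08-18 — is 2026-08-18.
The automatic bankruptcy stay from 2022-09-06 to 2023-08-06 tolled the period for 334 days, extending the deadline to 2027-07-18.
The period was tolled for 276 days by the plaintiff's legal incapacity (2025-05-28 to 2026-02-28), pushing the deadline to 2028-04-19.
Mensah filed on 2028-02-19, before the 2028-04-19 deadline, so the action is timely.

TIMELY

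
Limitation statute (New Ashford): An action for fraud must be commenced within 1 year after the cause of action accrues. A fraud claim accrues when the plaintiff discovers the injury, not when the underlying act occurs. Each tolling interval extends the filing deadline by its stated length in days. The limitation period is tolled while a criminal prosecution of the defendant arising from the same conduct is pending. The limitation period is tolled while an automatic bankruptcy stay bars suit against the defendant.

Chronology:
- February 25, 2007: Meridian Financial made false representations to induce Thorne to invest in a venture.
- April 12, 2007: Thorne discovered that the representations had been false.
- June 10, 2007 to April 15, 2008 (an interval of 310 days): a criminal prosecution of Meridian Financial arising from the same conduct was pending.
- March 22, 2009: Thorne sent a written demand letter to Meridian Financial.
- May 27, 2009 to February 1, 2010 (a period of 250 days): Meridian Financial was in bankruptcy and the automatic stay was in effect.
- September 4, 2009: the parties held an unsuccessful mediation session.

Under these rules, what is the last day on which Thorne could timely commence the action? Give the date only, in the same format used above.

Accrual is tied to discovery, so the period began on April 12, 2007 rather than on February 25, 2007 when the act occurred.
The untolled deadline — 1 year after April 12, 2007 — is April 12, 2008.
The period was tolled for 310 days by the pending criminal prosecution (June 10, 2007 to April 15, 2008), pushing the deadline to February 16, 2009.
By the time the automatic bankruptcy stay began on May 27, 2009, the limitation period had already expired on February 16, 2009; that interval cannot revive it.
Nothing else in the chronology tolls or restarts the period.

February 16, 2009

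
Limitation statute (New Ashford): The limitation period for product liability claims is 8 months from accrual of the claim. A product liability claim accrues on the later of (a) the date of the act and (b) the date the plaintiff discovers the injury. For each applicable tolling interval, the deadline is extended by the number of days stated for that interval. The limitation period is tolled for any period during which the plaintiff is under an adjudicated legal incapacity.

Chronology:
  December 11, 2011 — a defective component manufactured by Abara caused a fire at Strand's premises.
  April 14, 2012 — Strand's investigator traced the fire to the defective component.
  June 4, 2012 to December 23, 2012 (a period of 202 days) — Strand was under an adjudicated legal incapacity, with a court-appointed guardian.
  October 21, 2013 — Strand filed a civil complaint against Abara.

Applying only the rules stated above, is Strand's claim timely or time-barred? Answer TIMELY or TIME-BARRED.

TIME-BARRED

Taking the later of the act (December 11, 2011) and discovery (April 14, 2012), the claim accrued on April 14, 2012.
The untolled deadline — 8 months after April 14, 2012 — is December 14, 2012.
The period was tolled for 202 days by the plaintiff's legal incapacity (June 4, 2012 to December 23, 2012), pushing the deadline to July 4, 2013.
Filing on October 21, 2013 missed the July 4, 2013 deadline — the action is time-barred.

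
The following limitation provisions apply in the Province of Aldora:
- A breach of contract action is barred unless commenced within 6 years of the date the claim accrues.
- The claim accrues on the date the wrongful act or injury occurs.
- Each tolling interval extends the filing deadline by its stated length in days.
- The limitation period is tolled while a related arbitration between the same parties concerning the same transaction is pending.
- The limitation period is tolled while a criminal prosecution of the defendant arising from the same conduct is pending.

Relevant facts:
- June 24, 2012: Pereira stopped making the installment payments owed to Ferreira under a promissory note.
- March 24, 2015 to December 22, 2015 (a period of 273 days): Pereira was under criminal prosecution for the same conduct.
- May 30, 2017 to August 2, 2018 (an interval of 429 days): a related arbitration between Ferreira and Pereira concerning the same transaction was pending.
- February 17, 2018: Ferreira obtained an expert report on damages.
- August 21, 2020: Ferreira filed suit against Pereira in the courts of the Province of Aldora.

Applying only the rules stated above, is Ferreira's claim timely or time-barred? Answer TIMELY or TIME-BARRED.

TIME-BARRED

The claim accrued on June 24, 2012, when the wrongful act occurred.
Adding the 6 years base period to June 24, 2012 gives a deadline of June 24, 2018, before any tolling.
The pending criminal prosecution from March 24, 2015 to December 22, 2015 tolled the period for 273 days, extending the deadline to March 24, 2019.
The pending related arbitration from May 30, 2017 to August 2, 2018 tolled the period for 429 days, extending the deadline to May 26, 2020.
The other events in the timeline have no effect on the limitation period under the stated rules.
Ferreira filed on August 21, 2020, after the May 26, 2020 deadline, so the action is time-barred.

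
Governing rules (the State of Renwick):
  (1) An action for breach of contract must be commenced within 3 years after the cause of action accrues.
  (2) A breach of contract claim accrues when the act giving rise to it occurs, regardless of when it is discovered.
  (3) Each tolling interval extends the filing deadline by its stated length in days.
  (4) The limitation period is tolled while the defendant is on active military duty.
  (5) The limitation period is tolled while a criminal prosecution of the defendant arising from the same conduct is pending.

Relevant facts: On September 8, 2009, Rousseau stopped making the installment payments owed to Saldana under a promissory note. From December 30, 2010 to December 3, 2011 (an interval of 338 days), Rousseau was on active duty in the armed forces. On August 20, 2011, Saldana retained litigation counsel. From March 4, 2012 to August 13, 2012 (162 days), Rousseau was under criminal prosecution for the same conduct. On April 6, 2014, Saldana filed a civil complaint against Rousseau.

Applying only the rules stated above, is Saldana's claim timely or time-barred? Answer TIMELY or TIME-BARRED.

TIME-BARRED

The claim accrued on September 8, 2009, when the wrongful act occurred.
The untolled deadline — 3 years after September 8, 2009 — is September 8, 2012.
Because the defendant's active military service ran from December 30, 2010 to December 3, 2011, the deadline is extended by 338 days to August 12, 2013.
Because the pending criminal prosecution ran from March 4, 2012 to August 13, 2012, the deadline is extended by 162 days to January 21, 2014.
The other events in the timeline have no effect on the limitation period under the stated rules.
Saldana filed on April 6, 2014, after the January 21, 2014 deadline, so the action is time-barred.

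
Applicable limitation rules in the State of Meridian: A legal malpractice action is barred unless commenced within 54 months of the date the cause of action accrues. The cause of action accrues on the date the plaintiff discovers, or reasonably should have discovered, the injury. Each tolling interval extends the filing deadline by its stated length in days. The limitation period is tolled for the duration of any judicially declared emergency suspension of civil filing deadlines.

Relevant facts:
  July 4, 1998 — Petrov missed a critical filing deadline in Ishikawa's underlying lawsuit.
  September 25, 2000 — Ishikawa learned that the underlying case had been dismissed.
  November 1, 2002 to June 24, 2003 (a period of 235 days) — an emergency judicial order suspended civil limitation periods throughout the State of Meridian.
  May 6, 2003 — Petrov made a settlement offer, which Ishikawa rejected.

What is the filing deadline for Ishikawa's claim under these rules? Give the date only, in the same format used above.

Under the discovery rule, the claim accrued on September 25, 2000, when Ishikawa discovered the injury — not on the July 4, 1998 date of the underlying act.
54 months from September 25, 2000 is March 25, 2005.
The period was tolled for 235 days by the emergency suspension of filing deadlines (November 1, 2002 to June 24, 2003), pushing the deadline to November 15, 2005.
The other events in the timeline have no effect on the limitation period under the stated rules.

November 15, 2005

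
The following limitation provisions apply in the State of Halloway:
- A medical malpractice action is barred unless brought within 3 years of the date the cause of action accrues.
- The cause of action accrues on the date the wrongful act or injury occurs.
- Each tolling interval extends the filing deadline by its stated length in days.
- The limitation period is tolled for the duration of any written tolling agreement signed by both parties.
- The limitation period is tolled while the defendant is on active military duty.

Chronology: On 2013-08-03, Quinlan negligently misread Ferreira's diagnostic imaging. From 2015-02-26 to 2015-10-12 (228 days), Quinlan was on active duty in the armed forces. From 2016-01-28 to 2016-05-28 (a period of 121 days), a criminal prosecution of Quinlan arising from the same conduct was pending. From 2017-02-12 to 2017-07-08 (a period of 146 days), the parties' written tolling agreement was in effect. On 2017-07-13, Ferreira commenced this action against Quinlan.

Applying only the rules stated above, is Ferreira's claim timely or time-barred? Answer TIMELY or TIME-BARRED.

TIMELY

The claim accrued on 2013-08-03, when the wrongful act occurred.
Adding the 3 years base period to 2013-08-03 gives a deadline of 2016-08-03, before any tolling.
The period was tolled for 228 days by the defendant's active military service (2015-02-26 to 2015-10-12), pushing the deadline to 2017-03-19.
The period was tolled for 146 days by the written tolling agreement (2017-02-12 to 2017-07-08), pushing the deadline to 2017-08-12.
No stated provision tolls the period for a criminal prosecution, so the interval from 2016-01-28 to 2016-05-28 has no effect on the deadline.
The 2017-07-13 filing precedes the 2017-08-12 deadline; the claim is timely.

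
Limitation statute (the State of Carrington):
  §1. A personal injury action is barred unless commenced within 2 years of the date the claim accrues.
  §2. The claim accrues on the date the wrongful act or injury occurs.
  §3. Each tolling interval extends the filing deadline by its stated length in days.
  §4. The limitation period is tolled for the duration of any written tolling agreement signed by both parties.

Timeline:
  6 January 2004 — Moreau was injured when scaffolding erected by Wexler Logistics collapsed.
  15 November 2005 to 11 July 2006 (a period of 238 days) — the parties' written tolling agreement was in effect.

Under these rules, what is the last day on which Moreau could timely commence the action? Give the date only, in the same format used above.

The limitation period began to run on 6 January 2004.
2 years from 6 January 2004 is 6 January 2006.
Because the written tolling agreement ran from 15 November 2005 to 11 July 2006, the deadline is extended by 238 days to 1 September 2006.

1 September 2006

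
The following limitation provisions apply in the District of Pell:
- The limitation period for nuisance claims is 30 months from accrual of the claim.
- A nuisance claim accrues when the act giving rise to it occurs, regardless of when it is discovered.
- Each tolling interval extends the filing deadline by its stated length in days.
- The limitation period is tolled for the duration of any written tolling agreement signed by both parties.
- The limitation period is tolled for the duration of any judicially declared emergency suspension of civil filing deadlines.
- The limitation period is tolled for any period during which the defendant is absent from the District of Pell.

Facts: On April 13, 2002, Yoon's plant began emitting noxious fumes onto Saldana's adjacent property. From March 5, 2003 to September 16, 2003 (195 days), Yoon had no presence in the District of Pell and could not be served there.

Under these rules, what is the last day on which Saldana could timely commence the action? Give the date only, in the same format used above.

The claim accrued on April 13, 2002, the date of the act.
The untolled deadline — 30 months after April 13, 2002 — is October 13, 2004.
The period was tolled for 195 days by the defendant's absence from the jurisdiction (March 5, 2003 to September 16, 2003), pushing the deadline to April 26, 2005.

April 26, 2005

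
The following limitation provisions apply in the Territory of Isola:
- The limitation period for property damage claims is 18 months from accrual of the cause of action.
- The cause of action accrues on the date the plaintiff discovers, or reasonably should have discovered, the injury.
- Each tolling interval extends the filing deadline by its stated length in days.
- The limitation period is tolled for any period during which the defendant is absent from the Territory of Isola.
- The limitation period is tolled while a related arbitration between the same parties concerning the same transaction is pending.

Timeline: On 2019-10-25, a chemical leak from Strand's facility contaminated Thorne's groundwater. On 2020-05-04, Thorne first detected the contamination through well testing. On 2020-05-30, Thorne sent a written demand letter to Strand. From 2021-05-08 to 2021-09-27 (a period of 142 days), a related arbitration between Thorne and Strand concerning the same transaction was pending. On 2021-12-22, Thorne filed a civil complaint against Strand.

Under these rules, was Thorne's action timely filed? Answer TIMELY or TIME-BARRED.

TIMELY

Accrual is tied to discovery, so the period began on 2020-05-04 rather than on 2019-10-25 when the act occurred.
The untolled deadline — 18 months after 2020-05-04 — is 2021-11-04.
The period was tolled for 142 days by the pending related arbitration (2021-05-08 to 2021-09-27), pushing the deadline to 2022-03-26.
None of the other events listed affects the running of the period under the stated rules.
The 2021-12-22 filing precedes the 2022-03-26 deadline; the claim is timely.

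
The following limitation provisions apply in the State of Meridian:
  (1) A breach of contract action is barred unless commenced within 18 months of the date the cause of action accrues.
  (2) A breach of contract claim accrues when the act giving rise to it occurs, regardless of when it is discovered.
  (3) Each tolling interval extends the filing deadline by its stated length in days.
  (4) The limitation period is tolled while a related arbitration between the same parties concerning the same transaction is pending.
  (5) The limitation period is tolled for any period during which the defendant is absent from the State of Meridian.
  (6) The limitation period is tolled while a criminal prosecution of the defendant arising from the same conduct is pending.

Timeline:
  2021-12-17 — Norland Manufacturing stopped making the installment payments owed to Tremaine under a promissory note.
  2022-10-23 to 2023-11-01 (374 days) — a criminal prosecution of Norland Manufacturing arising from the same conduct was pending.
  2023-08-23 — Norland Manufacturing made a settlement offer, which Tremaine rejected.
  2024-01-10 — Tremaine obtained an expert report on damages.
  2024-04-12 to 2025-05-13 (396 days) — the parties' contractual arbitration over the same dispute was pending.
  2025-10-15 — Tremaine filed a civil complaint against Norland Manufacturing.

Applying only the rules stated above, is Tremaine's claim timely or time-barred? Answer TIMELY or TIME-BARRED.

The claim accrued on 2021-12-17, when the wrongful act occurred.
18 months from 2021-12-17 is 2023-06-17.
The period was tolled for 374 days by the pending criminal prosecution (2022-10-23 to 2023-11-01), pushing the deadline to 2024-06-25.
The pending related arbitration from 2024-04-12 to 2025-05-13 tolled the period for 396 days, extending the deadline to 2025-07-26.
Nothing else in the chronology tolls or restarts the period.
Tremaine filed on 2025-10-15, after the 2025-07-26 deadline, so the action is time-barred.

TIME-BARRED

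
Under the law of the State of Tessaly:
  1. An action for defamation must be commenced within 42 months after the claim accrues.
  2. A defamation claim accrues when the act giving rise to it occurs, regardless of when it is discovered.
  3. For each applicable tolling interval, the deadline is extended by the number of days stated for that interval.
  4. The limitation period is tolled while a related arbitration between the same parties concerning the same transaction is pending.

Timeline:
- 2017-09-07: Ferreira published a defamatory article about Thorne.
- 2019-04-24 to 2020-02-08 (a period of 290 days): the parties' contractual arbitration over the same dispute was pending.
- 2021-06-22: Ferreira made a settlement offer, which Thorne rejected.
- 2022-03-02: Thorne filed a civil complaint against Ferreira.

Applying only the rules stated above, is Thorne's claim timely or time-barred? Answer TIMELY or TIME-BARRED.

The limitation period began to run on 2017-09-07.
42 months from 2017-09-07 is 2021-03-07.
The pending related arbitration from 2019-04-24 to 2020-02-08 tolled the period for 290 days, extending the deadline to 2021-12-22.
The other events in the timeline have no effect on the limitation period under the stated rules.
The 2022-03-02 filing falls after the 2021-12-22 deadline; the claim is time-barred.

TIME-BARRED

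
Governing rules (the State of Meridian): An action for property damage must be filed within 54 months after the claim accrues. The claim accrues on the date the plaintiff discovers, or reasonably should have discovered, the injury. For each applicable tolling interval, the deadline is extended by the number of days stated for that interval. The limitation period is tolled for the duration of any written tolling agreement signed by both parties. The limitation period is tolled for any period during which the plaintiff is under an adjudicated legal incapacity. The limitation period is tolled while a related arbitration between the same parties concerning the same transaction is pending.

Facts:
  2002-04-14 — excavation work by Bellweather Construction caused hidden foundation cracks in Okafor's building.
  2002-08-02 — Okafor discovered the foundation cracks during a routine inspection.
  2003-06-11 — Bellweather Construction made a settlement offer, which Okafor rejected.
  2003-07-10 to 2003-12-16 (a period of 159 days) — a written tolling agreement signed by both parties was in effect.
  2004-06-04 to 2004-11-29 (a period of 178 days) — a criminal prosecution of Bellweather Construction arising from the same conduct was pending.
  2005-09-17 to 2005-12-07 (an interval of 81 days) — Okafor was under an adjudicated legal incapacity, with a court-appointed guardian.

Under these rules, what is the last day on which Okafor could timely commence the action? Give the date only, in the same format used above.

2007-09-30

The claim did not accrue until Okafor discovered the injury on 2002-08-02; the 2002-04-14 act date does not start the clock under the stated rule.
Adding the 54 months base period to 2002-08-02 gives a deadline of 2007-02-02, before any tolling.
The period was tolled for 159 days by the written tolling agreement (2003-07-10 to 2003-12-16), pushing the deadline to 2007-07-11.
The period was tolled for 81 days by the plaintiff's legal incapacity (2005-09-17 to 2005-12-07), pushing the deadline to 2007-09-30.
Although a criminal prosecution ran from 2004-06-04 to 2004-11-29, the stated rules do not make that a tolling event, so it is disregarded.
The other events in the timeline have no effect on the limitation period under the stated rules.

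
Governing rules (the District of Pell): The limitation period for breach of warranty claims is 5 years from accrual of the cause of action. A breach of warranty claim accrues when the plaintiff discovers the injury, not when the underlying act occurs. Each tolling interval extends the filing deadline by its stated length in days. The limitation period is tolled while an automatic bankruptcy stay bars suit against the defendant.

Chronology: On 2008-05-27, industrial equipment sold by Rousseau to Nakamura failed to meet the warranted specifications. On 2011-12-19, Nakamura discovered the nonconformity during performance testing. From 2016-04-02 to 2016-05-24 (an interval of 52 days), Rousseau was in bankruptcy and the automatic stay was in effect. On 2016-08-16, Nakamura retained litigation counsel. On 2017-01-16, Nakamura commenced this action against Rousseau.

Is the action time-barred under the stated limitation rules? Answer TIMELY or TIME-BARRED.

Under the discovery rule, the claim accrued on 2011-12-19, when Nakamura discovered the injury — not on the 2008-05-27 date of the underlying act.
The untolled deadline — 5 years after 2011-12-19 — is 2016-12-19.
The automatic bankruptcy stay from 2016-04-02 to 2016-05-24 tolled the period for 52 days, extending the deadline to 2017-02-09.
None of the other events listed affects the running of the period under the stated rules.
The 2017-01-16 filing precedes the 2017-02-09 deadline; the claim is timely.

TIMELY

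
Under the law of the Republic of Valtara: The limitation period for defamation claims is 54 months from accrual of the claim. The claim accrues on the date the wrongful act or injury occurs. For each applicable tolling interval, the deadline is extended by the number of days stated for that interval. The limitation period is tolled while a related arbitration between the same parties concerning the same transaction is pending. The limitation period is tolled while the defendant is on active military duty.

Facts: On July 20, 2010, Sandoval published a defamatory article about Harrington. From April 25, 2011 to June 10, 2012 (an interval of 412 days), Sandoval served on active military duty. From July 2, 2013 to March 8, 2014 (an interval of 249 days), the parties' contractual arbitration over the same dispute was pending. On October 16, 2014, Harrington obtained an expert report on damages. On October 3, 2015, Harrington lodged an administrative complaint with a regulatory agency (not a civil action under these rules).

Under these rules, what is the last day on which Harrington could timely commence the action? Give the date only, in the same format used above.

The limitation period began to run on July 20, 2010.
54 months from July 20, 2010 is January 20, 2015.
The defendant's active military service from April 25, 2011 to June 10, 2012 tolled the period for 412 days, extending the deadline to March 7, 2016.
The pending related arbitration from July 2, 2013 to March 8, 2014 tolled the period for 249 days, extending the deadline to November 11, 2016.
None of the other events listed affects the running of the period under the stated rules.

November 11, 2016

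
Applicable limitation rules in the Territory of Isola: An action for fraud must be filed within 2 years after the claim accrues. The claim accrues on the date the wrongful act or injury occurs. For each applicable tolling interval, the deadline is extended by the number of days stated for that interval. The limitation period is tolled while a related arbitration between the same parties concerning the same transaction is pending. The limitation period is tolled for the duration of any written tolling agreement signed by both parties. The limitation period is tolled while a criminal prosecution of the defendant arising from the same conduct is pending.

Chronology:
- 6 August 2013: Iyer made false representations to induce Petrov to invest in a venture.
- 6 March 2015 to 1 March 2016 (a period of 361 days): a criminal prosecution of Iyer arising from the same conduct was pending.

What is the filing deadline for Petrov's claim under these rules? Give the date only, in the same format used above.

The claim accrued on 6 August 2013, when the wrongful act occurred.
Adding the 2 years base period to 6 August 2013 gives a deadline of 6 August 2015, before any tolling.
The period was tolled for 361 days by the pending criminal prosecution (6 March 2015 to 1 March 2016), pushing the deadline to 1 August 2016.

1 August 2016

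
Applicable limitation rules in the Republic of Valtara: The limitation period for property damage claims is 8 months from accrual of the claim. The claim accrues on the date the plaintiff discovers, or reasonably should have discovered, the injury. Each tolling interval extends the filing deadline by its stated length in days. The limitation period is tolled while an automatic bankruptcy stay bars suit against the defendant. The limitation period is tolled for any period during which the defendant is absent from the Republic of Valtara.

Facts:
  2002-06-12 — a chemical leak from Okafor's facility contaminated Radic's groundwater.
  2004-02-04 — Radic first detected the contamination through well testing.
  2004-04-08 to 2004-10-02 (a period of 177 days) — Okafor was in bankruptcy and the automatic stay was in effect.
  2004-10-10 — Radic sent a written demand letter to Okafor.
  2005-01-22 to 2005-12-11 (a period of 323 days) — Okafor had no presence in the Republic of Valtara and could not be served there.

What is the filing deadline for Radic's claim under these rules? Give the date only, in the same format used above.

2006-02-16

The claim did not accrue until Radic discovered the injury on 2004-02-04; the 2002-06-12 act date does not start the clock under the stated rule.
8 months from 2004-02-04 is 2004-10-04.
The period was tolled for 177 days by the automatic bankruptcy stay (2004-04-08 to 2004-10-02), pushing the deadline to 2005-03-30.
The period was tolled for 323 days by the defendant's absence from the jurisdiction (2005-01-22 to 2005-12-11), pushing the deadline to 2006-02-16.
Nothing else in the chronology tolls or restarts the period.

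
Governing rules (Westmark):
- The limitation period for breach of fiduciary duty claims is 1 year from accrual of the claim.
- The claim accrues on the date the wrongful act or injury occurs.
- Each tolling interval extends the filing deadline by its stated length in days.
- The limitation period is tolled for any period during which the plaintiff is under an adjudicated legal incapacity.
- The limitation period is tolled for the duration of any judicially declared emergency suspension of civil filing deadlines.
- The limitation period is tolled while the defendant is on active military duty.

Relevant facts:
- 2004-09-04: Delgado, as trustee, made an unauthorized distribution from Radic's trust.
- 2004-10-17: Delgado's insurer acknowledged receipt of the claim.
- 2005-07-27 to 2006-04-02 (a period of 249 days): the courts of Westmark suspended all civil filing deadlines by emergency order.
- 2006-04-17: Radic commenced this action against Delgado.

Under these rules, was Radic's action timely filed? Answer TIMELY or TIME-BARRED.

The claim accrued on 2004-09-04, when the wrongful act occurred.
The untolled deadline — 1 year after 2004-09-04 — is 2005-09-04.
Because the emergency suspension of filing deadlines ran from 2005-07-27 to 2006-04-02, the deadline is extended by 249 days to 2006-05-11.
The other events in the timeline have no effect on the limitation period under the stated rules.
The 2006-04-17 filing precedes the 2006-05-11 deadline; the claim is timely.

TIMELY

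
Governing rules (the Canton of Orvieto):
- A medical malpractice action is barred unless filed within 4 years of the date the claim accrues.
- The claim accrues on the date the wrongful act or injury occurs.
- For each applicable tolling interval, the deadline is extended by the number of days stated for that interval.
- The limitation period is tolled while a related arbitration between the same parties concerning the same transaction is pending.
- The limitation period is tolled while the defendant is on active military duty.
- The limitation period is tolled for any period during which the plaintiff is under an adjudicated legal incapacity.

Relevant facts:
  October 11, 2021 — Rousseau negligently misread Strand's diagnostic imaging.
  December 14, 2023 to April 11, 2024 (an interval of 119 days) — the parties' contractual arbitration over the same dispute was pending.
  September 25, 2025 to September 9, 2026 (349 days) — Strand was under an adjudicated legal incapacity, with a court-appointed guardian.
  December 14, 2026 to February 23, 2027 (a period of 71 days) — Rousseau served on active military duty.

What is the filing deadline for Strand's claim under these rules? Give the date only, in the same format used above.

April 3, 2027

The limitation period began to run on October 11, 2021.
4 years from October 11, 2021 is October 11, 2025.
The period was tolled for 119 days by the pending related arbitration (December 14, 2023 to April 11, 2024), pushing the deadline to February 7, 2026.
Because the plaintiff's legal incapacity ran from September 25, 2025 to September 9, 2026, the deadline is extended by 349 days to January 22, 2027.
Because the defendant's active military service ran from December 14, 2026 to February 23, 2027, the deadline is extended by 71 days to April 3, 2027.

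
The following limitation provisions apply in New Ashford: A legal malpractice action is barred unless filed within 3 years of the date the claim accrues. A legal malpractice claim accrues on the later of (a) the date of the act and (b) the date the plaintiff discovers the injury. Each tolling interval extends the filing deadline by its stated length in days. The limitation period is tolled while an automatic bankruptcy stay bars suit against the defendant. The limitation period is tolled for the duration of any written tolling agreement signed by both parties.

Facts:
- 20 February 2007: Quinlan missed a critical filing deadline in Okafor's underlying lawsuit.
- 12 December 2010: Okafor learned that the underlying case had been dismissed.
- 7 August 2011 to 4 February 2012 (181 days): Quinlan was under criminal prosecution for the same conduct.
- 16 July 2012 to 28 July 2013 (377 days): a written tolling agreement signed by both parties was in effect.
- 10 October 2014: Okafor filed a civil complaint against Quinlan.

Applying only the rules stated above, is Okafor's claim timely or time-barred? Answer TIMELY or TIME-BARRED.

TIMELY

The claim accrued on 12 December 2010 — the later of the 20 February 2007 act and the 12 December 2010 discovery.
Adding the 3 years base period to 12 December 2010 gives a deadline of 12 December 2013, before any tolling.
The period was tolled for 377 days by the written tolling agreement (16 July 2012 to 28 July 2013), pushing the deadline to 24 December 2014.
Although a criminal prosecution ran from 7 August 2011 to 4 February 2012, the stated rules do not make that a tolling event, so it is disregarded.
Okafor filed on 10 October 2014, before the 24 December 2014 deadline, so the action is timely.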